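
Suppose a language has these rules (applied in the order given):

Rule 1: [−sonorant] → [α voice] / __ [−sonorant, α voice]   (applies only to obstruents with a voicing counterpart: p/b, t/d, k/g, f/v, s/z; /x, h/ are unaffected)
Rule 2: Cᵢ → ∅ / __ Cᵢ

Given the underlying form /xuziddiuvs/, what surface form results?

Rule 1 (regressive voicing assimilation): /v/ precedes the voiceless obstruent /s/, so it devoices to [f] by assimilation. /xuziddiuvs/ → xuziddiufs.
Rule 2 (degemination): /dd/ is a geminate; the first /d/ deletes. /xuziddiufs/ → xuzidiufs.

xuzidiufs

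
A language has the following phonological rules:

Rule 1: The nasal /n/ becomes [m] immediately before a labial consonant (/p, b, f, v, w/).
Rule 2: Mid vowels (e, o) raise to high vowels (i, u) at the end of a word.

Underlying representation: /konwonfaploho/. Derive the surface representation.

komwomfaplohu

Rule 1 (nasal place assimilation): /n/ precedes the labial consonant /w/, so it assimilates in place to [m]. /n/ precedes the labial consonant /f/, so it assimilates in place to [m]. /konwonfaploho/ → komwomfaploho.
Rule 2 (final vowel raising): /o/ is a mid vowel in word-final position, so it raises to [u]. /komwomfaploho/ → komwomfaplohu.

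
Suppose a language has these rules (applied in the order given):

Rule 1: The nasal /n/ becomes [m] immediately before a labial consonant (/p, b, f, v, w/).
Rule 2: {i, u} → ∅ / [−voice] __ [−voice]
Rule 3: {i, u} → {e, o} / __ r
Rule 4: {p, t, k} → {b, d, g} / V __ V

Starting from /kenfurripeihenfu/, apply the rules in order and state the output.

kemforribeihemfu

Rule 1 (nasal place assimilation): /n/ precedes the labial consonant /f/, so it assimilates in place to [m]. /n/ precedes the labial consonant /f/, so it assimilates in place to [m]. /kenfurripeihenfu/ → kemfurripeihemfu.
Rule 2 (high vowel syncope): no segment meets the environment; /kemfurripeihemfu/ is unchanged.
Rule 3 (pre-rhotic lowering): /u/ is a high vowel immediately before /r/, so it lowers to [o]. /kemfurripeihemfu/ → kemforripeihemfu.
Rule 4 (intervocalic voicing): /p/ is a voiceless stop between vowels /i/ and /e/, so it voices to [b]. /kemforripeihemfu/ → kemforribeihemfu.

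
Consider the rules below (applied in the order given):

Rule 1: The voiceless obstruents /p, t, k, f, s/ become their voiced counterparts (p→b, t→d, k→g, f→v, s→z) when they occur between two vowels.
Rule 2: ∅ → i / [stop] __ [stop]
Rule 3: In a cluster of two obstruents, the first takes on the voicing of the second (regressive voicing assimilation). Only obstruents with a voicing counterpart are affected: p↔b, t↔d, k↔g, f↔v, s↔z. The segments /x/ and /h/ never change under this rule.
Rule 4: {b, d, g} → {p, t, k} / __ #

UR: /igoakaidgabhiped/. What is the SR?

igoagaidigaphibet

Rule 1 (intervocalic voicing): /k/ is a voiceless obstruent between vowels /a/ and /a/, so it voices to [g]. /p/ is a voiceless obstruent between vowels /i/ and /e/, so it voices to [b]. /igoakaidgabhiped/ → igoagaidgabhibed.
Rule 2 (stop-cluster i-epenthesis): /d/ and /g/ form a stop–stop cluster, so [i] is inserted between them. /igoagaidgabhibed/ → igoagaidigabhibed.
Rule 3 (regressive voicing assimilation): /b/ precedes the voiceless obstruent /h/, so it devoices to [p] by assimilation. /igoagaidigabhibed/ → igoagaidigaphibed.
Rule 4 (final devoicing): /d/ is a voiced stop in word-final position, so it devoices to [t]. /igoagaidigaphibed/ → igoagaidigaphibet.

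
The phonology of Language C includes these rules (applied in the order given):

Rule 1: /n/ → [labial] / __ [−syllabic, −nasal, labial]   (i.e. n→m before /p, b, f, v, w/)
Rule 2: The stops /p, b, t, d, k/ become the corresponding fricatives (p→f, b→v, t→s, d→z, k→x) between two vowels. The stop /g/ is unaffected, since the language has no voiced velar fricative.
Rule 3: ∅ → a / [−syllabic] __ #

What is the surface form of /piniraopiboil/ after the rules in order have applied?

Rule 1 (nasal place assimilation): no segment meets the environment; /piniraopiboil/ is unchanged.
Rule 2 (intervocalic spirantization): /p/ is a stop between vowels /o/ and /i/, so it spirantizes to the fricative [f]. /b/ is a stop between vowels /i/ and /o/, so it spirantizes to the fricative [v]. /piniraopiboil/ → piniraofivoil.
Rule 3 (final a-epenthesis): the form ends in the consonant /l/, so [a] is inserted word-finally. /piniraofivoil/ → piniraofivoila.

piniraofivoila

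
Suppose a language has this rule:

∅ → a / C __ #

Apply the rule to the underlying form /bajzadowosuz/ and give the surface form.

bajzadowosuza

the form ends in the consonant /z/, so [a] is inserted word-finally.
Surface form: [bajzadowosuza].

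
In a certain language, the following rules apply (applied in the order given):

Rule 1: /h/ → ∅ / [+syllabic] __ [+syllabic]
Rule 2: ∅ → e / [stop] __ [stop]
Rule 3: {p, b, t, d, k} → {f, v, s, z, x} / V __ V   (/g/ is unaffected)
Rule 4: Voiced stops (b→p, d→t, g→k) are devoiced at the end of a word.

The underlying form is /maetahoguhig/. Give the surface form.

Rule 1 (intervocalic h-deletion): /h/ occurs between vowels /a/ and /o/, so it deletes. /h/ occurs between vowels /u/ and /i/, so it deletes. /maetahoguhig/ → maetaoguig.
Rule 2 (stop-cluster e-epenthesis): no segment meets the environment; /maetaoguig/ is unchanged.
Rule 3 (intervocalic spirantization): /t/ is a stop between vowels /e/ and /a/, so it spirantizes to the fricative [s]. /maetaoguig/ → maesaoguig.
Rule 4 (final devoicing): /g/ is a voiced stop in word-final position, so it devoices to [k]. /maesaoguig/ → maesaoguik.

maesaoguik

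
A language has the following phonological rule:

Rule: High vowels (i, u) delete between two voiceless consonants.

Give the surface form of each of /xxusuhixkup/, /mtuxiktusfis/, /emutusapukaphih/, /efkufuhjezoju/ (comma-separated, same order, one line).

xxshxkp, mtxktsfs, emutsapkaphh, efkfhjezoju

/xxusuhixkup/: /u/ is a high vowel flanked by voiceless consonants /x/ and /s/, so it deletes. /u/ is a high vowel flanked by voiceless consonants /s/ and /h/, so it deletes. /i/ is a high vowel flanked by voiceless consonants /h/ and /x/, so it deletes. /u/ is a high vowel flanked by voiceless consonants /k/ and /p/, so it deletes. → [xxshxkp].
/mtuxiktusfis/: /u/ is a high vowel flanked by voiceless consonants /t/ and /x/, so it deletes. /i/ is a high vowel flanked by voiceless consonants /x/ and /k/, so it deletes. /u/ is a high vowel flanked by voiceless consonants /t/ and /s/, so it deletes. /i/ is a high vowel flanked by voiceless consonants /f/ and /s/, so it deletes. → [mtxktsfs].
/emutusapukaphih/: /u/ is a high vowel flanked by voiceless consonants /t/ and /s/, so it deletes. /u/ is a high vowel flanked by voiceless consonants /p/ and /k/, so it deletes. /i/ is a high vowel flanked by voiceless consonants /h/ and /h/, so it deletes. → [emutsapkaphh].
/efkufuhjezoju/: /u/ is a high vowel flanked by voiceless consonants /k/ and /f/, so it deletes. /u/ is a high vowel flanked by voiceless consonants /f/ and /h/, so it deletes. → [efkfhjezoju].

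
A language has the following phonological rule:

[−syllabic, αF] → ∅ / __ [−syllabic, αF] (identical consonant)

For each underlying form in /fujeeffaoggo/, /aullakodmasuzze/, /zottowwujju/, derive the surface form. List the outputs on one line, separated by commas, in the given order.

fujeefaogo, aulakodmasuze, zotowuju

/fujeeffaoggo/: /ff/ is a geminate; the first /f/ deletes. /gg/ is a geminate; the first /g/ deletes. → [fujeefaogo].
/aullakodmasuzze/: /ll/ is a geminate; the first /l/ deletes. /zz/ is a geminate; the first /z/ deletes. → [aulakodmasuze].
/zottowwujju/: /tt/ is a geminate; the first /t/ deletes. /ww/ is a geminate; the first /w/ deletes. /jj/ is a geminate; the first /j/ deletes. → [zotowuju].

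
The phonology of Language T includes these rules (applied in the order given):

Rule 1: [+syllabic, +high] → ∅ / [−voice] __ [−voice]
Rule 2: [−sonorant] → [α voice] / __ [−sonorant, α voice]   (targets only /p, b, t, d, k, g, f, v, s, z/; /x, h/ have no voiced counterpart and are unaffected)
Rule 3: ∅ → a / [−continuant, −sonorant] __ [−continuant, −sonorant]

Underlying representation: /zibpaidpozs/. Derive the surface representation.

Rule 1 (high vowel syncope): no segment meets the environment; /zibpaidpozs/ is unchanged.
Rule 2 (regressive voicing assimilation): /b/ precedes the voiceless obstruent /p/, so it devoices to [p] by assimilation. /d/ precedes the voiceless obstruent /p/, so it devoices to [t] by assimilation. /z/ precedes the voiceless obstruent /s/, so it devoices to [s] by assimilation. /zibpaidpozs/ → zippaitposs.
Rule 3 (stop-cluster a-epenthesis): /p/ and /p/ form a stop–stop cluster, so [a] is inserted between them. /t/ and /p/ form a stop–stop cluster, so [a] is inserted between them. /zippaitposs/ → zipapaitaposs.

zipapaitaposs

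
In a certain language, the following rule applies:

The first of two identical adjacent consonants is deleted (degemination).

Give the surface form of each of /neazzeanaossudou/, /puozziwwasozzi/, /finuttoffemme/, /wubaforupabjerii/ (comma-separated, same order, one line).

/neazzeanaossudou/: /zz/ is a geminate; the first /z/ deletes. /ss/ is a geminate; the first /s/ deletes. → [neazeanaosudou].
/puozziwwasozzi/: /zz/ is a geminate; the first /z/ deletes. /ww/ is a geminate; the first /w/ deletes. /zz/ is a geminate; the first /z/ deletes. → [puoziwasozi].
/finuttoffemme/: /tt/ is a geminate; the first /t/ deletes. /ff/ is a geminate; the first /f/ deletes. /mm/ is a geminate; the first /m/ deletes. → [finutofeme].
/wubaforupabjerii/: the rule's environment is not met; surfaces unchanged as [wubaforupabjerii].

neazeanaosudou, puoziwasozi, finutofeme, wubaforupabjerii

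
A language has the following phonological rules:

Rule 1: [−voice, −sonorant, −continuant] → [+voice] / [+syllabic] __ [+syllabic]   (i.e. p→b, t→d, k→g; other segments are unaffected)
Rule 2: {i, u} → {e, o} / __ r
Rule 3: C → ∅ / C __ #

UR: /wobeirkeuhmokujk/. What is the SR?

Rule 1 (intervocalic voicing): /k/ is a voiceless stop between vowels /o/ and /u/, so it voices to [g]. /wobeirkeuhmokujk/ → wobeirkeuhmogujk.
Rule 2 (pre-rhotic lowering): /i/ is a high vowel immediately before /r/, so it lowers to [e]. /wobeirkeuhmogujk/ → wobeerkeuhmogujk.
Rule 3 (final cluster simplification): /k/ is the second consonant of a word-final cluster /jk/, so it deletes. /wobeerkeuhmogujk/ → wobeerkeuhmoguj.

wobeerkeuhmoguj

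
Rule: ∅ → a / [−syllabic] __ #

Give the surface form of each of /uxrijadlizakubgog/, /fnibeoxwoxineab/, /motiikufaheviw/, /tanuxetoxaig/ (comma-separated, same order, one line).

uxrijadlizakubgoga, fnibeoxwoxineaba, motiikufaheviwa, tanuxetoxaiga

/uxrijadlizakubgog/: the form ends in the consonant /g/, so [a] is inserted word-finally. → [uxrijadlizakubgoga].
/fnibeoxwoxineab/: the form ends in the consonant /b/, so [a] is inserted word-finally. → [fnibeoxwoxineaba].
/motiikufaheviw/: the form ends in the consonant /w/, so [a] is inserted word-finally. → [motiikufaheviwa].
/tanuxetoxaig/: the form ends in the consonant /g/, so [a] is inserted word-finally. → [tanuxetoxaiga].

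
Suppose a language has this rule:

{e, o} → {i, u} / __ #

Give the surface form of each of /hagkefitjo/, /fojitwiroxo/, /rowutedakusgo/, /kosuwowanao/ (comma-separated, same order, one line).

/hagkefitjo/: /o/ is a mid vowel in word-final position, so it raises to [u]. → [hagkefitju].
/fojitwiroxo/: /o/ is a mid vowel in word-final position, so it raises to [u]. → [fojitwiroxu].
/rowutedakusgo/: /o/ is a mid vowel in word-final position, so it raises to [u]. → [rowutedakusgu].
/kosuwowanao/: /o/ is a mid vowel in word-final position, so it raises to [u]. → [kosuwowanau].

hagkefitju, fojitwiroxu, rowutedakusgu, kosuwowanau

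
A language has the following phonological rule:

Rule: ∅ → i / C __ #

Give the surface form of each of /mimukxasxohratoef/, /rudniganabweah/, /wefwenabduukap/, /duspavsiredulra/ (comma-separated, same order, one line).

/mimukxasxohratoef/: the form ends in the consonant /f/, so [i] is inserted word-finally. → [mimukxasxohratoefi].
/rudniganabweah/: the form ends in the consonant /h/, so [i] is inserted word-finally. → [rudniganabweahi].
/wefwenabduukap/: the form ends in the consonant /p/, so [i] is inserted word-finally. → [wefwenabduukapi].
/duspavsiredulra/: the rule's environment is not met; surfaces unchanged as [duspavsiredulra].

mimukxasxohratoefi, rudniganabweahi, wefwenabduukapi, duspavsiredulra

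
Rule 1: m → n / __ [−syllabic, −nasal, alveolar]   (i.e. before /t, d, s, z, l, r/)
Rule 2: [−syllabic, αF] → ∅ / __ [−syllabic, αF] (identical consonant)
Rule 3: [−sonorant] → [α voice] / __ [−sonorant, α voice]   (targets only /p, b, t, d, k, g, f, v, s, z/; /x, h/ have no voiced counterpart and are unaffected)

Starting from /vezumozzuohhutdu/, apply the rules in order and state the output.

vezumozuohuddu

Rule 1 (nasal place assimilation): no segment meets the environment; /vezumozzuohhutdu/ is unchanged.
Rule 2 (degemination): /zz/ is a geminate; the first /z/ deletes. /hh/ is a geminate; the first /h/ deletes. /vezumozzuohhutdu/ → vezumozuohutdu.
Rule 3 (regressive voicing assimilation): /t/ precedes the voiced obstruent /d/, so it voices to [d] by assimilation. /vezumozuohutdu/ → vezumozuohuddu.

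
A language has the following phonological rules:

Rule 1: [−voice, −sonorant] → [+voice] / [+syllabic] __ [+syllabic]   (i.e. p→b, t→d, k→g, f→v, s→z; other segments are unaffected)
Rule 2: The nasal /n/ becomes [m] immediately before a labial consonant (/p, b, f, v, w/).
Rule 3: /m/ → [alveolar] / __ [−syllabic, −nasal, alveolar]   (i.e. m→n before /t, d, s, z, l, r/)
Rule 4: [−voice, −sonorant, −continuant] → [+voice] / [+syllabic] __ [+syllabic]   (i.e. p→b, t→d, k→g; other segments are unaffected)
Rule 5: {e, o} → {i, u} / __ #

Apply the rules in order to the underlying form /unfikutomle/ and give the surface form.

umfigudonli

Rule 1 (intervocalic voicing): /k/ is a voiceless obstruent between vowels /i/ and /u/, so it voices to [g]. /t/ is a voiceless obstruent between vowels /u/ and /o/, so it voices to [d]. /unfikutomle/ → unfigudomle.
Rule 2 (nasal place assimilation): /n/ precedes the labial consonant /f/, so it assimilates in place to [m]. /unfigudomle/ → umfigudomle.
Rule 3 (nasal place assimilation): /m/ precedes the alveolar consonant /l/, so it assimilates in place to [n]. /umfigudomle/ → umfigudonle.
Rule 4 (intervocalic voicing): no segment meets the environment; /umfigudonle/ is unchanged.
Rule 5 (final vowel raising): /e/ is a mid vowel in word-final position, so it raises to [i]. /umfigudonle/ → umfigudonli.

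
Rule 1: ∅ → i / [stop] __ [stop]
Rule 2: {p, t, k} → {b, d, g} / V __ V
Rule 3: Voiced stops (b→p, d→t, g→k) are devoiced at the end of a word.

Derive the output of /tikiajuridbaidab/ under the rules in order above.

tigiajuridibaidap

Rule 1 (stop-cluster i-epenthesis): /d/ and /b/ form a stop–stop cluster, so [i] is inserted between them. /tikiajuridbaidab/ → tikiajuridibaidab.
Rule 2 (intervocalic voicing): /k/ is a voiceless stop between vowels /i/ and /i/, so it voices to [g]. /tikiajuridibaidab/ → tigiajuridibaidab.
Rule 3 (final devoicing): /b/ is a voiced stop in word-final position, so it devoices to [p]. /tigiajuridibaidab/ → tigiajuridibaidap.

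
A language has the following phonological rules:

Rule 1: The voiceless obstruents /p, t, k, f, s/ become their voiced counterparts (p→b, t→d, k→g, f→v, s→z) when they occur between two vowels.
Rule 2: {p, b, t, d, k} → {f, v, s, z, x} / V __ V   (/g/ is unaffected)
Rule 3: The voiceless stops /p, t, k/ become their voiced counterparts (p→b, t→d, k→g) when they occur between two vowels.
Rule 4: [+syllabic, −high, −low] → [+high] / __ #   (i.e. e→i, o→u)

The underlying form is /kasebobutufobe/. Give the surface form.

kazevovuzuvovi

Rule 1 (intervocalic voicing): /s/ is a voiceless obstruent between vowels /a/ and /e/, so it voices to [z]. /t/ is a voiceless obstruent between vowels /u/ and /u/, so it voices to [d]. /f/ is a voiceless obstruent between vowels /u/ and /o/, so it voices to [v]. /kasebobutufobe/ → kazebobuduvobe.
Rule 2 (intervocalic spirantization): /b/ is a stop between vowels /e/ and /o/, so it spirantizes to the fricative [v]. /b/ is a stop between vowels /o/ and /u/, so it spirantizes to the fricative [v]. /d/ is a stop between vowels /u/ and /u/, so it spirantizes to the fricative [z]. /b/ is a stop between vowels /o/ and /e/, so it spirantizes to the fricative [v]. /kazebobuduvobe/ → kazevovuzuvove.
Rule 3 (intervocalic voicing): no segment meets the environment; /kazevovuzuvove/ is unchanged.
Rule 4 (final vowel raising): /e/ is a mid vowel in word-final position, so it raises to [i]. /kazevovuzuvove/ → kazevovuzuvovi.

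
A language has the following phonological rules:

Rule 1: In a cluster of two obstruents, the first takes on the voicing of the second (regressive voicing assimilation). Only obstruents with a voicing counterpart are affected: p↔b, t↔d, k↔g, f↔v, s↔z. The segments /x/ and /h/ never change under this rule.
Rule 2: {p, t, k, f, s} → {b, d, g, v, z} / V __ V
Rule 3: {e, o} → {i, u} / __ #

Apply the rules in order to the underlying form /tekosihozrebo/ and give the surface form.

tegozihozrebu

Rule 1 (regressive voicing assimilation): no segment meets the environment; /tekosihozrebo/ is unchanged.
Rule 2 (intervocalic voicing): /k/ is a voiceless obstruent between vowels /e/ and /o/, so it voices to [g]. /s/ is a voiceless obstruent between vowels /o/ and /i/, so it voices to [z]. /tekosihozrebo/ → tegozihozrebo.
Rule 3 (final vowel raising): /o/ is a mid vowel in word-final position, so it raises to [u]. /tegozihozrebo/ → tegozihozrebu.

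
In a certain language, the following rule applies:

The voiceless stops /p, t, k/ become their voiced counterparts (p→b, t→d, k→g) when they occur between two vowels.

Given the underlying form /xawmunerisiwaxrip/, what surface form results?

xawmunerisiwaxrip

No segment of /xawmunerisiwaxrip/ meets the structural description of the rule, so the form surfaces unchanged.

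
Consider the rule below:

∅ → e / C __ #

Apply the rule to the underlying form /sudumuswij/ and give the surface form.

sudumuswije

the form ends in the consonant /j/, so [e] is inserted word-finally.
Surface form: [sudumuswije].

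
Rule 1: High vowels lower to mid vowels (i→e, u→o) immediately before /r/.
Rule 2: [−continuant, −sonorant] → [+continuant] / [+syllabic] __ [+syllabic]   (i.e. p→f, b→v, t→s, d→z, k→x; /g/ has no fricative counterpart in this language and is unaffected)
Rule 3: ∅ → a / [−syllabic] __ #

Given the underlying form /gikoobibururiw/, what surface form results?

Rule 1 (pre-rhotic lowering): /u/ is a high vowel immediately before /r/, so it lowers to [o]. /u/ is a high vowel immediately before /r/, so it lowers to [o]. /gikoobibururiw/ → gikoobibororiw.
Rule 2 (intervocalic spirantization): /k/ is a stop between vowels /i/ and /o/, so it spirantizes to the fricative [x]. /b/ is a stop between vowels /o/ and /i/, so it spirantizes to the fricative [v]. /b/ is a stop between vowels /i/ and /o/, so it spirantizes to the fricative [v]. /gikoobibororiw/ → gixoovivororiw.
Rule 3 (final a-epenthesis): the form ends in the consonant /w/, so [a] is inserted word-finally. /gixoovivororiw/ → gixoovivororiwa.

gixoovivororiwa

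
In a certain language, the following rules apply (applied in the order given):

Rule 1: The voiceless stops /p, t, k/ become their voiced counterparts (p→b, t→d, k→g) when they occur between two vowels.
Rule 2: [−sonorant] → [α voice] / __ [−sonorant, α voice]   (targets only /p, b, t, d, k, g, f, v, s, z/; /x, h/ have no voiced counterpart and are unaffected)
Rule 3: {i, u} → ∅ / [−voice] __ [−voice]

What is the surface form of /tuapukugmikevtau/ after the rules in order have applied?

tuabugugmigeftau

Rule 1 (intervocalic voicing): /p/ is a voiceless stop between vowels /a/ and /u/, so it voices to [b]. /k/ is a voiceless stop between vowels /u/ and /u/, so it voices to [g]. /k/ is a voiceless stop between vowels /i/ and /e/, so it voices to [g]. /tuapukugmikevtau/ → tuabugugmigevtau.
Rule 2 (regressive voicing assimilation): /v/ precedes the voiceless obstruent /t/, so it devoices to [f] by assimilation. /tuabugugmigevtau/ → tuabugugmigeftau.
Rule 3 (high vowel syncope): no segment meets the environment; /tuabugugmigeftau/ is unchanged.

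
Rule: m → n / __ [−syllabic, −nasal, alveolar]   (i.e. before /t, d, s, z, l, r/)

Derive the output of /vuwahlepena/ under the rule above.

No segment of /vuwahlepena/ meets the structural description of the rule, so the form surfaces unchanged.

vuwahlepena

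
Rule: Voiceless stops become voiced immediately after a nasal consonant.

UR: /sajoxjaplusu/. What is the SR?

sajoxjaplusu

No segment of /sajoxjaplusu/ meets the structural description of the rule, so the form surfaces unchanged.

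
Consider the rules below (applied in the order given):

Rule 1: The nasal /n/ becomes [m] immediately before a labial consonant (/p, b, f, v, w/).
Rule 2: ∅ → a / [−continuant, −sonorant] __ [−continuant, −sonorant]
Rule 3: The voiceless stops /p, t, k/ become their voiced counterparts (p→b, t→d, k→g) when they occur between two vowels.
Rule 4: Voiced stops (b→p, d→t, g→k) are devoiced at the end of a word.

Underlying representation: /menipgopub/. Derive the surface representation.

menibagobup

Rule 1 (nasal place assimilation): no segment meets the environment; /menipgopub/ is unchanged.
Rule 2 (stop-cluster a-epenthesis): /p/ and /g/ form a stop–stop cluster, so [a] is inserted between them. /menipgopub/ → menipagopub.
Rule 3 (intervocalic voicing): /p/ is a voiceless stop between vowels /i/ and /a/, so it voices to [b]. /p/ is a voiceless stop between vowels /o/ and /u/, so it voices to [b]. /menipagopub/ → menibagobub.
Rule 4 (final devoicing): /b/ is a voiced stop in word-final position, so it devoices to [p]. /menibagobub/ → menibagobup.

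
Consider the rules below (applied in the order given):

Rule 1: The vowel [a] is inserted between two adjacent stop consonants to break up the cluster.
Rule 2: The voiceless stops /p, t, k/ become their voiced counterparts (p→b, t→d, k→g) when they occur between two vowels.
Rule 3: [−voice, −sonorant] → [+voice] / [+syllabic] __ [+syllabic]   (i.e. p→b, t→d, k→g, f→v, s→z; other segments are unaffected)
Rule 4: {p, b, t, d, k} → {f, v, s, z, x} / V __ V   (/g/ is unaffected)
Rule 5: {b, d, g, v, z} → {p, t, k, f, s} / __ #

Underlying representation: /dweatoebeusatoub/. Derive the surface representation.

dweazoeveuzazoup

Rule 1 (stop-cluster a-epenthesis): no segment meets the environment; /dweatoebeusatoub/ is unchanged.
Rule 2 (intervocalic voicing): /t/ is a voiceless stop between vowels /a/ and /o/, so it voices to [d]. /t/ is a voiceless stop between vowels /a/ and /o/, so it voices to [d]. /dweatoebeusatoub/ → dweadoebeusadoub.
Rule 3 (intervocalic voicing): /s/ is a voiceless obstruent between vowels /u/ and /a/, so it voices to [z]. /dweadoebeusadoub/ → dweadoebeuzadoub.
Rule 4 (intervocalic spirantization): /d/ is a stop between vowels /a/ and /o/, so it spirantizes to the fricative [z]. /b/ is a stop between vowels /e/ and /e/, so it spirantizes to the fricative [v]. /d/ is a stop between vowels /a/ and /o/, so it spirantizes to the fricative [z]. /dweadoebeuzadoub/ → dweazoeveuzazoub.
Rule 5 (final devoicing): /b/ is a voiced obstruent in word-final position, so it devoices to [p]. /dweazoeveuzazoub/ → dweazoeveuzazoup.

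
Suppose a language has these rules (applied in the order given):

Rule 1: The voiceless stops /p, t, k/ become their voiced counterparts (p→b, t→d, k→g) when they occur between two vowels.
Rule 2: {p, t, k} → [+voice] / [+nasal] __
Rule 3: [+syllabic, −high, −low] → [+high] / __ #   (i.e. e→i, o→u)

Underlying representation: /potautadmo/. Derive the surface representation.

podaudadmu

Rule 1 (intervocalic voicing): /t/ is a voiceless stop between vowels /o/ and /a/, so it voices to [d]. /t/ is a voiceless stop between vowels /u/ and /a/, so it voices to [d]. /potautadmo/ → podaudadmo.
Rule 2 (post-nasal voicing): no segment meets the environment; /podaudadmo/ is unchanged.
Rule 3 (final vowel raising): /o/ is a mid vowel in word-final position, so it raises to [u]. /podaudadmo/ → podaudadmu.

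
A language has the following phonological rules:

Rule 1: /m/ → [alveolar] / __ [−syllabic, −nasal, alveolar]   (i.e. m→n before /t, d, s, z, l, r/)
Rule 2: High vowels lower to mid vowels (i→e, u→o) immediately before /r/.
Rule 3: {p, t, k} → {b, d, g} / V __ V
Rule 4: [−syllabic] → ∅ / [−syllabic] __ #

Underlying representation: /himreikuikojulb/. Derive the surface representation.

Rule 1 (nasal place assimilation): /m/ precedes the alveolar consonant /r/, so it assimilates in place to [n]. /himreikuikojulb/ → hinreikuikojulb.
Rule 2 (pre-rhotic lowering): no segment meets the environment; /hinreikuikojulb/ is unchanged.
Rule 3 (intervocalic voicing): /k/ is a voiceless stop between vowels /i/ and /u/, so it voices to [g]. /k/ is a voiceless stop between vowels /i/ and /o/, so it voices to [g]. /hinreikuikojulb/ → hinreiguigojulb.
Rule 4 (final cluster simplification): /b/ is the second consonant of a word-final cluster /lb/, so it deletes. /hinreiguigojulb/ → hinreiguigojul.

hinreiguigojul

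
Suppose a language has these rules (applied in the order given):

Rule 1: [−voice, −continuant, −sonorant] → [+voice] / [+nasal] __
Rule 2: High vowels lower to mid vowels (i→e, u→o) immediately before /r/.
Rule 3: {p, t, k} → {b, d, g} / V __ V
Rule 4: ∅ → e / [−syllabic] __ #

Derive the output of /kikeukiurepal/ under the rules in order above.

kigeugiorebale

Rule 1 (post-nasal voicing): no segment meets the environment; /kikeukiurepal/ is unchanged.
Rule 2 (pre-rhotic lowering): /u/ is a high vowel immediately before /r/, so it lowers to [o]. /kikeukiurepal/ → kikeukiorepal.
Rule 3 (intervocalic voicing): /k/ is a voiceless stop between vowels /i/ and /e/, so it voices to [g]. /k/ is a voiceless stop between vowels /u/ and /i/, so it voices to [g]. /p/ is a voiceless stop between vowels /e/ and /a/, so it voices to [b]. /kikeukiorepal/ → kigeugiorebal.
Rule 4 (final e-epenthesis): the form ends in the consonant /l/, so [e] is inserted word-finally. /kigeugiorebal/ → kigeugiorebale.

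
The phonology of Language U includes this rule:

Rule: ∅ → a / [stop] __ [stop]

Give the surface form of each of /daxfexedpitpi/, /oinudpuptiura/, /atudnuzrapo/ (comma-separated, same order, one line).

daxfexedapitapi, oinudapupatiura, atudnuzrapo

/daxfexedpitpi/: /d/ and /p/ form a stop–stop cluster, so [a] is inserted between them. /t/ and /p/ form a stop–stop cluster, so [a] is inserted between them. → [daxfexedapitapi].
/oinudpuptiura/: /d/ and /p/ form a stop–stop cluster, so [a] is inserted between them. /p/ and /t/ form a stop–stop cluster, so [a] is inserted between them. → [oinudapupatiura].
/atudnuzrapo/: the rule's environment is not met; surfaces unchanged as [atudnuzrapo].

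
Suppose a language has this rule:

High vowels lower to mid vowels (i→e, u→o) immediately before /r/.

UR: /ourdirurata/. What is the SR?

oorderorata

/u/ is a high vowel immediately before /r/, so it lowers to [o].
/i/ is a high vowel immediately before /r/, so it lowers to [e].
/u/ is a high vowel immediately before /r/, so it lowers to [o].
Surface form: [oorderorata].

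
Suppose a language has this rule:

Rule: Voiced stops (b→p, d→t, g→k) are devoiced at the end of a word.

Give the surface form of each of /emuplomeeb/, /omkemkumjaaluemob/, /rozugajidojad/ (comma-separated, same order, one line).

/emuplomeeb/: /b/ is a voiced stop in word-final position, so it devoices to [p]. → [emuplomeep].
/omkemkumjaaluemob/: /b/ is a voiced stop in word-final position, so it devoices to [p]. → [omkemkumjaaluemop].
/rozugajidojad/: /d/ is a voiced stop in word-final position, so it devoices to [t]. → [rozugajidojat].

emuplomeep, omkemkumjaaluemop, rozugajidojat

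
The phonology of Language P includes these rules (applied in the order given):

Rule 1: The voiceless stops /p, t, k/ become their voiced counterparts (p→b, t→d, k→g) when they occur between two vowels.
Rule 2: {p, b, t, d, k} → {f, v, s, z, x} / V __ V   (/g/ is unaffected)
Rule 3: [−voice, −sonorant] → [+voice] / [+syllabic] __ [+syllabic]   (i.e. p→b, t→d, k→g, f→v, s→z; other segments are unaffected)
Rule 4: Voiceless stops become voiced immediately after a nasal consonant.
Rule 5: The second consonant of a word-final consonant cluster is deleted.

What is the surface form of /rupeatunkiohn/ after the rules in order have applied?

ruveazungioh

Rule 1 (intervocalic voicing): /p/ is a voiceless stop between vowels /u/ and /e/, so it voices to [b]. /t/ is a voiceless stop between vowels /a/ and /u/, so it voices to [d]. /rupeatunkiohn/ → rubeadunkiohn.
Rule 2 (intervocalic spirantization): /b/ is a stop between vowels /u/ and /e/, so it spirantizes to the fricative [v]. /d/ is a stop between vowels /a/ and /u/, so it spirantizes to the fricative [z]. /rubeadunkiohn/ → ruveazunkiohn.
Rule 3 (intervocalic voicing): no segment meets the environment; /ruveazunkiohn/ is unchanged.
Rule 4 (post-nasal voicing): /k/ is a voiceless stop immediately after the nasal /n/, so it voices to [g]. /ruveazunkiohn/ → ruveazungiohn.
Rule 5 (final cluster simplification): /n/ is the second consonant of a word-final cluster /hn/, so it deletes. /ruveazungiohn/ → ruveazungioh.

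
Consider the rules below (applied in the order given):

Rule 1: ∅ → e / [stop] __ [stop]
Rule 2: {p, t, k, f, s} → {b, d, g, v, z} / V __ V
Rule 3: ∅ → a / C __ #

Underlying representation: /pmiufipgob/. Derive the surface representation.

Rule 1 (stop-cluster e-epenthesis): /p/ and /g/ form a stop–stop cluster, so [e] is inserted between them. /pmiufipgob/ → pmiufipegob.
Rule 2 (intervocalic voicing): /f/ is a voiceless obstruent between vowels /u/ and /i/, so it voices to [v]. /p/ is a voiceless obstruent between vowels /i/ and /e/, so it voices to [b]. /pmiufipegob/ → pmiuvibegob.
Rule 3 (final a-epenthesis): the form ends in the consonant /b/, so [a] is inserted word-finally. /pmiuvibegob/ → pmiuvibegoba.

pmiuvibegoba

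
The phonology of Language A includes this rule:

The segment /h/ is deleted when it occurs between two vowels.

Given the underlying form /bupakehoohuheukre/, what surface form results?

bupakeooueukre

/h/ occurs between vowels /e/ and /o/, so it deletes.
/h/ occurs between vowels /o/ and /u/, so it deletes.
/h/ occurs between vowels /u/ and /e/, so it deletes.
Surface form: [bupakeooueukre].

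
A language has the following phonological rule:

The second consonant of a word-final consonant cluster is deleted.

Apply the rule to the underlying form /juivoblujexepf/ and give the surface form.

/f/ is the second consonant of a word-final cluster /pf/, so it deletes.
The other instances of /j/, /v/, /b/, /l/, /x/, /p/ do not occur in the required environment and remain unchanged.
Surface form: [juivoblujexep].

juivoblujexep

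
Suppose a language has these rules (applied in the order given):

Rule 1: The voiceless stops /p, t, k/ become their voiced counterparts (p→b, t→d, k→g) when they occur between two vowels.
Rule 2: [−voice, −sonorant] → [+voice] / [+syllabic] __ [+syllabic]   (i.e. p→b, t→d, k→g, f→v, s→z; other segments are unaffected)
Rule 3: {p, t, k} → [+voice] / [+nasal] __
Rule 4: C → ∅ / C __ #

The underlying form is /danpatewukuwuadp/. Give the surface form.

Rule 1 (intervocalic voicing): /t/ is a voiceless stop between vowels /a/ and /e/, so it voices to [d]. /k/ is a voiceless stop between vowels /u/ and /u/, so it voices to [g]. /danpatewukuwuadp/ → danpadewuguwuadp.
Rule 2 (intervocalic voicing): no segment meets the environment; /danpadewuguwuadp/ is unchanged.
Rule 3 (post-nasal voicing): /p/ is a voiceless stop immediately after the nasal /n/, so it voices to [b]. /danpadewuguwuadp/ → danbadewuguwuadp.
Rule 4 (final cluster simplification): /p/ is the second consonant of a word-final cluster /dp/, so it deletes. /danbadewuguwuadp/ → danbadewuguwuad.

danbadewuguwuad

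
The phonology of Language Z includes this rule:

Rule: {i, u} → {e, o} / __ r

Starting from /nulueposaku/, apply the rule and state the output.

No segment of /nulueposaku/ meets the structural description of the rule, so the form surfaces unchanged.

nulueposaku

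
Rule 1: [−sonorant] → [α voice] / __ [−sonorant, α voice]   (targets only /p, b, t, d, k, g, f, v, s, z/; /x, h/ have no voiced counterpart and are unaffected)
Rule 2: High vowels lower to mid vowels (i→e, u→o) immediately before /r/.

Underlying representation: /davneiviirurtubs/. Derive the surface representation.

Rule 1 (regressive voicing assimilation): /b/ precedes the voiceless obstruent /s/, so it devoices to [p] by assimilation. /davneiviirurtubs/ → davneiviirurtups.
Rule 2 (pre-rhotic lowering): /i/ is a high vowel immediately before /r/, so it lowers to [e]. /u/ is a high vowel immediately before /r/, so it lowers to [o]. /davneiviirurtups/ → davneivierortups.

davneivierortups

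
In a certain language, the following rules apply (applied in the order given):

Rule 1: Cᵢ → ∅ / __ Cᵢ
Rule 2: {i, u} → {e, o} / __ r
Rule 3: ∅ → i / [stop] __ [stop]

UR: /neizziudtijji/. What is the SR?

neiziuditiji

Rule 1 (degemination): /zz/ is a geminate; the first /z/ deletes. /jj/ is a geminate; the first /j/ deletes. /neizziudtijji/ → neiziudtiji.
Rule 2 (pre-rhotic lowering): no segment meets the environment; /neiziudtiji/ is unchanged.
Rule 3 (stop-cluster i-epenthesis): /d/ and /t/ form a stop–stop cluster, so [i] is inserted between them. /neiziudtiji/ → neiziuditiji.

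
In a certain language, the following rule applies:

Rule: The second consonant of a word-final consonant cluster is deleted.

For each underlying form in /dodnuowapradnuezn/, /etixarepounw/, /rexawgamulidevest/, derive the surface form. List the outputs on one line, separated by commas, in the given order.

/dodnuowapradnuezn/: /n/ is the second consonant of a word-final cluster /zn/, so it deletes. → [dodnuowapradnuez].
/etixarepounw/: /w/ is the second consonant of a word-final cluster /nw/, so it deletes. → [etixarepoun].
/rexawgamulidevest/: /t/ is the second consonant of a word-final cluster /st/, so it deletes. → [rexawgamulideves].

dodnuowapradnuez, etixarepoun, rexawgamulideves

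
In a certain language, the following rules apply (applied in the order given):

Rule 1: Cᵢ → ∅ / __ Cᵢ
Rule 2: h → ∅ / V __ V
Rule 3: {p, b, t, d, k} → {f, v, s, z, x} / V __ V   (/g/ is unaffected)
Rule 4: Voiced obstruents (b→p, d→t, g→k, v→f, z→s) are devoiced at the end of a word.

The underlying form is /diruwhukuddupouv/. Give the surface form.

Rule 1 (degemination): /dd/ is a geminate; the first /d/ deletes. /diruwhukuddupouv/ → diruwhukudupouv.
Rule 2 (intervocalic h-deletion): no segment meets the environment; /diruwhukudupouv/ is unchanged.
Rule 3 (intervocalic spirantization): /k/ is a stop between vowels /u/ and /u/, so it spirantizes to the fricative [x]. /d/ is a stop between vowels /u/ and /u/, so it spirantizes to the fricative [z]. /p/ is a stop between vowels /u/ and /o/, so it spirantizes to the fricative [f]. /diruwhukudupouv/ → diruwhuxuzufouv.
Rule 4 (final devoicing): /v/ is a voiced obstruent in word-final position, so it devoices to [f]. /diruwhuxuzufouv/ → diruwhuxuzufouf.

diruwhuxuzufouf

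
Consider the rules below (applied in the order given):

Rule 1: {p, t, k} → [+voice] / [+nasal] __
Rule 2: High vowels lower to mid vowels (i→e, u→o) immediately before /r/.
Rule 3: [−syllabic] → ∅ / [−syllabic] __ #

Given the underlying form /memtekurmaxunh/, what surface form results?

Rule 1 (post-nasal voicing): /t/ is a voiceless stop immediately after the nasal /m/, so it voices to [d]. /memtekurmaxunh/ → memdekurmaxunh.
Rule 2 (pre-rhotic lowering): /u/ is a high vowel immediately before /r/, so it lowers to [o]. /memdekurmaxunh/ → memdekormaxunh.
Rule 3 (final cluster simplification): /h/ is the second consonant of a word-final cluster /nh/, so it deletes. /memdekormaxunh/ → memdekormaxun.

memdekormaxun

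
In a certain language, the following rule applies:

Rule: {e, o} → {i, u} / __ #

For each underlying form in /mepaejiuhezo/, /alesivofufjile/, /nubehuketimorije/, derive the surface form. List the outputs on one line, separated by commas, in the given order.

mepaejiuhezu, alesivofufjili, nubehuketimoriji

/mepaejiuhezo/: /o/ is a mid vowel in word-final position, so it raises to [u]. → [mepaejiuhezu].
/alesivofufjile/: /e/ is a mid vowel in word-final position, so it raises to [i]. → [alesivofufjili].
/nubehuketimorije/: /e/ is a mid vowel in word-final position, so it raises to [i]. → [nubehuketimoriji].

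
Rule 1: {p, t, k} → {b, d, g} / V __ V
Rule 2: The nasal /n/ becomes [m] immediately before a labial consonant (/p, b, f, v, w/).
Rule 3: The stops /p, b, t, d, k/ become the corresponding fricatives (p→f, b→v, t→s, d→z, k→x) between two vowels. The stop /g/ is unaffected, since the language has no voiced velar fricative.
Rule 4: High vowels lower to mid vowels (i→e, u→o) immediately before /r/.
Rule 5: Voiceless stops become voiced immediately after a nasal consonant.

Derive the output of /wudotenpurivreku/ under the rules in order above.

wuzozemborivregu

Rule 1 (intervocalic voicing): /t/ is a voiceless stop between vowels /o/ and /e/, so it voices to [d]. /k/ is a voiceless stop between vowels /e/ and /u/, so it voices to [g]. /wudotenpurivreku/ → wudodenpurivregu.
Rule 2 (nasal place assimilation): /n/ precedes the labial consonant /p/, so it assimilates in place to [m]. /wudodenpurivregu/ → wudodempurivregu.
Rule 3 (intervocalic spirantization): /d/ is a stop between vowels /u/ and /o/, so it spirantizes to the fricative [z]. /d/ is a stop between vowels /o/ and /e/, so it spirantizes to the fricative [z]. /wudodempurivregu/ → wuzozempurivregu.
Rule 4 (pre-rhotic lowering): /u/ is a high vowel immediately before /r/, so it lowers to [o]. /wuzozempurivregu/ → wuzozemporivregu.
Rule 5 (post-nasal voicing): /p/ is a voiceless stop immediately after the nasal /m/, so it voices to [b]. /wuzozemporivregu/ → wuzozemborivregu.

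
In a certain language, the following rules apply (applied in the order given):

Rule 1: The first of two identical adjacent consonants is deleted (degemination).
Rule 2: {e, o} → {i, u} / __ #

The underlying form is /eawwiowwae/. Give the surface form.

eawiowai

Rule 1 (degemination): /ww/ is a geminate; the first /w/ deletes. /ww/ is a geminate; the first /w/ deletes. /eawwiowwae/ → eawiowae.
Rule 2 (final vowel raising): /e/ is a mid vowel in word-final position, so it raises to [i]. /eawiowae/ → eawiowai.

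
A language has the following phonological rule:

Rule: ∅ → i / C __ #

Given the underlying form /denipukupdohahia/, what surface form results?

No segment of /denipukupdohahia/ meets the structural description of the rule, so the form surfaces unchanged.

denipukupdohahia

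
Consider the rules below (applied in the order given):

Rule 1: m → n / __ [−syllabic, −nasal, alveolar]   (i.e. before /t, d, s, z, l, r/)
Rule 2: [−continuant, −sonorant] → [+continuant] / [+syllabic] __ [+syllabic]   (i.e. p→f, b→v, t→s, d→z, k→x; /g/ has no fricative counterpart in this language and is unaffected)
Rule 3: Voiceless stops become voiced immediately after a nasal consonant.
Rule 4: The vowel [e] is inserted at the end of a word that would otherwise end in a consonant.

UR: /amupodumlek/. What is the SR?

Rule 1 (nasal place assimilation): /m/ precedes the alveolar consonant /l/, so it assimilates in place to [n]. /amupodumlek/ → amupodunlek.
Rule 2 (intervocalic spirantization): /p/ is a stop between vowels /u/ and /o/, so it spirantizes to the fricative [f]. /d/ is a stop between vowels /o/ and /u/, so it spirantizes to the fricative [z]. /amupodunlek/ → amufozunlek.
Rule 3 (post-nasal voicing): no segment meets the environment; /amufozunlek/ is unchanged.
Rule 4 (final e-epenthesis): the form ends in the consonant /k/, so [e] is inserted word-finally. /amufozunlek/ → amufozunleke.

amufozunleke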